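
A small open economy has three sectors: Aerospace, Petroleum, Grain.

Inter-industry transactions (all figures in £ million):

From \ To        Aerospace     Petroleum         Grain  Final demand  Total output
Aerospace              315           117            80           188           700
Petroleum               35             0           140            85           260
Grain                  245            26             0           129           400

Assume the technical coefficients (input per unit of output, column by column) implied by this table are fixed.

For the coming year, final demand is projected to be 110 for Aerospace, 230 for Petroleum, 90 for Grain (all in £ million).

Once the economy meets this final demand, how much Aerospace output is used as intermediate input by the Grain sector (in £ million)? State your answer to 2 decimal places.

Technical coefficients a_ij = z_ij / X_j:
  a_11 = 315/700 = 0.45, a_21 = 35/700 = 0.05, a_31 = 245/700 = 0.35
  a_12 = 117/260 = 0.45, a_22 = 0/260 = 0.00, a_32 = 26/260 = 0.10
  a_13 = 80/400 = 0.20, a_23 = 140/400 = 0.35, a_33 = 0/400 = 0.00
I − A =
  [   0.55    -0.45    -0.20]
  [  -0.05     1.00    -0.35]
  [  -0.35    -0.10     1.00]
Cofactors of I−A, C_ij = (−1)^(i+j)·(minor ij) (rows/columns in the sector order above):
  C_11 = (1.00)(1.00) − (-0.35)(-0.10) = 0.9650
  C_12 = −[(-0.05)(1.00) − (-0.35)(-0.35)] = 0.1725
  C_13 = (-0.05)(-0.10) − (1.00)(-0.35) = 0.3550
  C_21 = −[(-0.45)(1.00) − (-0.20)(-0.10)] = 0.4700
  C_22 = (0.55)(1.00) − (-0.20)(-0.35) = 0.4800
  C_23 = −[(0.55)(-0.10) − (-0.45)(-0.35)] = 0.2125
  C_31 = (-0.45)(-0.35) − (-0.20)(1.00) = 0.3575
  C_32 = −[(0.55)(-0.35) − (-0.20)(-0.05)] = 0.2025
  C_33 = (0.55)(1.00) − (-0.45)(-0.05) = 0.5275
det(I−A) = Σ_j (I−A)_1j·C_1j = (0.55)(0.9650) + (-0.45)(0.1725) + (-0.20)(0.3550) = 0.382125
adj(I−A) = Cᵀ =
  [ 0.9650   0.4700   0.3575]
  [ 0.1725   0.4800   0.2025]
  [ 0.3550   0.2125   0.5275]
(I − A)⁻¹ = adj(I−A) / det(I−A) ≈
  [   2.5254     1.2300     0.9356]
  [   0.4514     1.2561     0.5299]
  [   0.9290     0.5561     1.3804]
First solve x = (I − A)⁻¹ d = adj(I−A)·d / det(I−A); in particular x_3 = (0.3550·110 + 0.2125·230 + 0.5275·90) / 0.382125 = 135.40 / 0.382125 ≈ 354.3343.
Intermediate flow from 1 to 3: z_13 = a_13 · x_3 = 0.20 × 135.40 / 0.382125 = 27.08 / 0.382125 ≈ 70.87.

z_13 = 70.87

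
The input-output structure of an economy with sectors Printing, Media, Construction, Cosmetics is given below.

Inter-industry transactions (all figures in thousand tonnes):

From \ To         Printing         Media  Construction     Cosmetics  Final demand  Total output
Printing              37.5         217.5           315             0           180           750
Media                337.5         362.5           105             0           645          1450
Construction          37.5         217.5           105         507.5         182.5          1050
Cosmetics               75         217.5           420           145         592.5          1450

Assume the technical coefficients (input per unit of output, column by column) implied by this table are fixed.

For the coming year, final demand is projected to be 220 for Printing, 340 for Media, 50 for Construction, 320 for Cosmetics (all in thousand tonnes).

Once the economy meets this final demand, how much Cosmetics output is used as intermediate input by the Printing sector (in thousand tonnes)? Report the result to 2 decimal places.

Technical coefficients a_ij = z_ij / X_j:
  a_11 = 37.5/750 = 0.05, a_21 = 337.5/750 = 0.45, a_31 = 37.5/750 = 0.05, a_41 = 75/750 = 0.10
  a_12 = 217.5/1450 = 0.15, a_22 = 362.5/1450 = 0.25, a_32 = 217.5/1450 = 0.15, a_42 = 217.5/1450 = 0.15
  a_13 = 315/1050 = 0.30, a_23 = 105/1050 = 0.10, a_33 = 105/1050 = 0.10, a_43 = 420/1050 = 0.40
  a_14 = 0/1450 = 0.00, a_24 = 0/1450 = 0.00, a_34 = 507.5/1450 = 0.35, a_44 = 145/1450 = 0.10
I − A =
  [   0.95    -0.15    -0.30     0.00]
  [  -0.45     0.75    -0.10     0.00]
  [  -0.05    -0.15     0.90    -0.35]
  [  -0.10    -0.15    -0.40     0.90]
Compute the cofactors C_ij = (−1)^(i+j)·(3×3 minor ij) of I−A; the adjugate is their transpose:
adj(I−A) = Cᵀ =
  [ 0.483750   0.156750   0.216000   0.084000]
  [ 0.309500   0.612500   0.207000   0.080500]
  [ 0.144375   0.190125   0.580500   0.225750]
  [ 0.169500   0.204000   0.316500   0.534000]
det(I−A) = Σ_j (I−A)_1j·C_1j = (0.95)(0.483750) + (-0.15)(0.309500) + (-0.30)(0.144375) + (0.00)(0.169500) = 0.369825
(I − A)⁻¹ = adj(I−A) / det(I−A) ≈
  [   1.3081     0.4238     0.5841     0.2271]
  [   0.8369     1.6562     0.5597     0.2177]
  [   0.3904     0.5141     1.5697     0.6104]
  [   0.4583     0.5516     0.8558     1.4439]
First solve x = (I − A)⁻¹ d = adj(I−A)·d / det(I−A); in particular x_1 = (0.483750·220 + 0.156750·340 + 0.216000·50 + 0.084000·320) / 0.369825 = 197.40 / 0.369825 ≈ 533.7660.
Intermediate flow from 4 to 1: z_41 = a_41 · x_1 = 0.10 × 197.40 / 0.369825 = 19.74 / 0.369825 ≈ 53.38.

z_41 = 53.38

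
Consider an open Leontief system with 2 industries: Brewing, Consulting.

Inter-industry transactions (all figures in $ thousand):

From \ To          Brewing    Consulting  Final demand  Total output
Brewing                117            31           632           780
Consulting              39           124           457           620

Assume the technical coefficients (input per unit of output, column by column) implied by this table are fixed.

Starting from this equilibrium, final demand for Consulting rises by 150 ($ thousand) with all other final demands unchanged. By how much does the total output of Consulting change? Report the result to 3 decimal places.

Δx_C = 188.192

Technical coefficients a_ij = z_ij / X_j:
  a_BB = 117/780 = 0.15, a_CB = 39/780 = 0.05
  a_BC = 31/620 = 0.05, a_CC = 124/620 = 0.20
I − A =
  [   0.85    -0.05]
  [  -0.05     0.80]
det(I−A) = (0.85)(0.80) − (-0.05)(-0.05) = 0.6775
adj(I−A) = [[0.80, 0.05], [0.05, 0.85]]
(I − A)⁻¹ = adj(I−A) / det(I−A) ≈
  [   1.1808     0.0738]
  [   0.0738     1.2546]
Δx = (I − A)⁻¹ Δd with Δd having +150 in the Consulting component and 0 elsewhere.
So Δx_C = L_CC · (+150), where L_CC = adj(I−A)_CC / det(I−A) = 0.85 / 0.6775.
Δx_C = 0.85 × (+150) / 0.6775 = 127.50 / 0.6775 ≈ 188.192.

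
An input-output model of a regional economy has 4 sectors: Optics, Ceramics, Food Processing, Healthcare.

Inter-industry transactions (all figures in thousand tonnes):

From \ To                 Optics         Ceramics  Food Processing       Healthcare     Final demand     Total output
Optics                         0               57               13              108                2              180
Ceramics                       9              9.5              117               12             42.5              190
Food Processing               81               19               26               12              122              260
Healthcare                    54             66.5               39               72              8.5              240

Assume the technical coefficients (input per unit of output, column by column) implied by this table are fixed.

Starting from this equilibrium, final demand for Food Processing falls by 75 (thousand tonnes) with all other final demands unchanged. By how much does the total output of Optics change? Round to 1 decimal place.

Δx_1 = -69.9

Technical coefficients a_ij = z_ij / X_j:
  a_11 = 0/180 = 0.00, a_21 = 9/180 = 0.05, a_31 = 81/180 = 0.45, a_41 = 54/180 = 0.30
  a_12 = 57/190 = 0.30, a_22 = 9.5/190 = 0.05, a_32 = 19/190 = 0.10, a_42 = 66.5/190 = 0.35
  a_13 = 13/260 = 0.05, a_23 = 117/260 = 0.45, a_33 = 26/260 = 0.10, a_43 = 39/260 = 0.15
  a_14 = 108/240 = 0.45, a_24 = 12/240 = 0.05, a_34 = 12/240 = 0.05, a_44 = 72/240 = 0.30
I − A =
  [   1.00    -0.30    -0.05    -0.45]
  [  -0.05     0.95    -0.45    -0.05]
  [  -0.45    -0.10     0.90    -0.05]
  [  -0.30    -0.35    -0.15     0.70]
Compute the cofactors C_ij = (−1)^(i+j)·(3×3 minor ij) of I−A; the adjugate is their transpose:
adj(I−A) = Cᵀ =
  [ 0.535500   0.339625   0.264125   0.387375]
  [ 0.196500   0.454125   0.267625   0.177875]
  [ 0.311500   0.243875   0.496375   0.253125]
  [ 0.394500   0.424875   0.353375   0.714125]
det(I−A) = Σ_j (I−A)_1j·C_1j = (1.00)(0.535500) + (-0.30)(0.196500) + (-0.05)(0.311500) + (-0.45)(0.394500) = 0.28345
(I − A)⁻¹ = adj(I−A) / det(I−A) ≈
  [   1.8892     1.1982     0.9318     1.3666]
  [   0.6932     1.6021     0.9442     0.6275]
  [   1.0990     0.8604     1.7512     0.8930]
  [   1.3918     1.4989     1.2467     2.5194]
Δx = (I − A)⁻¹ Δd with Δd having -75 in the Food Processing component and 0 elsewhere.
So Δx_1 = L_13 · (-75), where L_13 = adj(I−A)_13 / det(I−A) = 0.264125 / 0.28345.
Δx_1 = 0.264125 × (-75) / 0.28345 = -19.809375 / 0.28345 ≈ -69.9.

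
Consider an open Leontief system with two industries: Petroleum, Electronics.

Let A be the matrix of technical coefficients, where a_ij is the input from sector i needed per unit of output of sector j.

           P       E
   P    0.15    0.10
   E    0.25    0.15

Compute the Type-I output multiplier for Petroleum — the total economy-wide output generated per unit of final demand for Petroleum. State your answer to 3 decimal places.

I − A =
  [   0.85    -0.10]
  [  -0.25     0.85]
det(I−A) = (0.85)(0.85) − (-0.10)(-0.25) = 0.6975
adj(I−A) = [[0.85, 0.10], [0.25, 0.85]]
(I − A)⁻¹ = adj(I−A) / det(I−A) ≈
  [   1.2186     0.1434]
  [   0.3584     1.2186]
The output multiplier for sector j is the column-j sum of the Leontief inverse (I − A)⁻¹ = adj(I−A) / det(I−A).
Column P of adj(I−A): (0.85, 0.25); det(I−A) = 0.6975.
m_P = (0.85 + 0.25) / 0.6975 = 1.10 / 0.6975 ≈ 1.577.

m_P = 1.577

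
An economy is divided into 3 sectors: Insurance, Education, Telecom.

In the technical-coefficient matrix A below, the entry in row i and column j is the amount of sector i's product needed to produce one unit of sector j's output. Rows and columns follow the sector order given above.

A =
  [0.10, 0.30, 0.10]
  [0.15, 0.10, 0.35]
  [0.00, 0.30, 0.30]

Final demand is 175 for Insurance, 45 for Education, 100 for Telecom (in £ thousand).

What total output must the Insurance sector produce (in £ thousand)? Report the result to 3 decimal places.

I − A =
  [   0.90    -0.30    -0.10]
  [  -0.15     0.90    -0.35]
  [   0.00    -0.30     0.70]
Cofactors of I−A, C_ij = (−1)^(i+j)·(minor ij) (rows/columns in the sector order above):
  C_11 = (0.90)(0.70) − (-0.35)(-0.30) = 0.5250
  C_12 = −[(-0.15)(0.70) − (-0.35)(0.00)] = 0.1050
  C_13 = (-0.15)(-0.30) − (0.90)(0.00) = 0.0450
  C_21 = −[(-0.30)(0.70) − (-0.10)(-0.30)] = 0.2400
  C_22 = (0.90)(0.70) − (-0.10)(0.00) = 0.6300
  C_23 = −[(0.90)(-0.30) − (-0.30)(0.00)] = 0.2700
  C_31 = (-0.30)(-0.35) − (-0.10)(0.90) = 0.1950
  C_32 = −[(0.90)(-0.35) − (-0.10)(-0.15)] = 0.3300
  C_33 = (0.90)(0.90) − (-0.30)(-0.15) = 0.7650
det(I−A) = Σ_j (I−A)_1j·C_1j = (0.90)(0.5250) + (-0.30)(0.1050) + (-0.10)(0.0450) = 0.4365
adj(I−A) = Cᵀ =
  [ 0.5250   0.2400   0.1950]
  [ 0.1050   0.6300   0.3300]
  [ 0.0450   0.2700   0.7650]
(I − A)⁻¹ = adj(I−A) / det(I−A) ≈
  [   1.2027     0.5498     0.4467]
  [   0.2405     1.4433     0.7560]
  [   0.1031     0.6186     1.7526]
x = (I − A)⁻¹ d = adj(I−A)·d / det(I−A), with det(I−A) = 0.4365:
  x_1 = (0.5250·175 + 0.2400·45 + 0.1950·100) / 0.4365 = 122.175 / 0.4365 ≈ 279.897
  x_2 = (0.1050·175 + 0.6300·45 + 0.3300·100) / 0.4365 = 79.725 / 0.4365 ≈ 182.646
  x_3 = (0.0450·175 + 0.2700·45 + 0.7650·100) / 0.4365 = 96.525 / 0.4365 ≈ 221.134

x_1 = 279.897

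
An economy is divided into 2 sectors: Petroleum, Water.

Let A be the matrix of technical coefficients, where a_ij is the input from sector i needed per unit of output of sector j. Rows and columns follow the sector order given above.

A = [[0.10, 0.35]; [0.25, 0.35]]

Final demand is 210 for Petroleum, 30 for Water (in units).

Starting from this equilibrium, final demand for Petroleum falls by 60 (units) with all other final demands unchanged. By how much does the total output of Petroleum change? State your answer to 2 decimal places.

I − A =
  [   0.90    -0.35]
  [  -0.25     0.65]
det(I−A) = (0.90)(0.65) − (-0.35)(-0.25) = 0.4975
adj(I−A) = [[0.65, 0.35], [0.25, 0.90]]
(I − A)⁻¹ = adj(I−A) / det(I−A) ≈
  [   1.3065     0.7035]
  [   0.5025     1.8090]
Δx = (I − A)⁻¹ Δd with Δd having -60 in the Petroleum component and 0 elsewhere.
So Δx_P = L_PP · (-60), where L_PP = adj(I−A)_PP / det(I−A) = 0.65 / 0.4975.
Δx_P = 0.65 × (-60) / 0.4975 = -39.00 / 0.4975 ≈ -78.39.

Δx_P = -78.39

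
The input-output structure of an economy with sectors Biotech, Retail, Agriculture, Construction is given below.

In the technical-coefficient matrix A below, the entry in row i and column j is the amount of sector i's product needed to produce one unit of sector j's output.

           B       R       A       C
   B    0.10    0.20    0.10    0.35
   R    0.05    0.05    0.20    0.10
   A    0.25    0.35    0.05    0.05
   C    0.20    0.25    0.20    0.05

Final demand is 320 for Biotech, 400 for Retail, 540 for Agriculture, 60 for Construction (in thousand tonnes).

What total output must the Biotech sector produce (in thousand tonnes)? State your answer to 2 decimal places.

x_B = 930.69

I − A =
  [   0.90    -0.20    -0.10    -0.35]
  [  -0.05     0.95    -0.20    -0.10]
  [  -0.25    -0.35     0.95    -0.05]
  [  -0.20    -0.25    -0.20     0.95]
Compute the cofactors C_ij = (−1)^(i+j)·(3×3 minor ij) of I−A; the adjugate is their transpose:
adj(I−A) = Cᵀ =
  [ 0.748125   0.320625   0.213750   0.320625]
  [ 0.118125   0.694500   0.185250   0.126375]
  [ 0.253125   0.357375   0.705375   0.168000]
  [ 0.241875   0.325500   0.242250   0.704250]
det(I−A) = Σ_j (I−A)_1j·C_1j = (0.90)(0.748125) + (-0.20)(0.118125) + (-0.10)(0.253125) + (-0.35)(0.241875) = 0.53971875
(I − A)⁻¹ = adj(I−A) / det(I−A) ≈
  [   1.3861     0.5941     0.3960     0.5941]
  [   0.2189     1.2868     0.3432     0.2341]
  [   0.4690     0.6622     1.3069     0.3113]
  [   0.4482     0.6031     0.4488     1.3048]
x = (I − A)⁻¹ d = adj(I−A)·d / det(I−A), with det(I−A) = 0.53971875:
  x_B = (0.748125·320 + 0.320625·400 + 0.213750·540 + 0.320625·60) / 0.53971875 = 502.3125 / 0.53971875 ≈ 930.69
  x_R = (0.118125·320 + 0.694500·400 + 0.185250·540 + 0.126375·60) / 0.53971875 = 423.2175 / 0.53971875 ≈ 784.14
  x_A = (0.253125·320 + 0.357375·400 + 0.705375·540 + 0.168000·60) / 0.53971875 = 614.9325 / 0.53971875 ≈ 1139.36
  x_C = (0.241875·320 + 0.325500·400 + 0.242250·540 + 0.704250·60) / 0.53971875 = 380.67 / 0.53971875 ≈ 705.31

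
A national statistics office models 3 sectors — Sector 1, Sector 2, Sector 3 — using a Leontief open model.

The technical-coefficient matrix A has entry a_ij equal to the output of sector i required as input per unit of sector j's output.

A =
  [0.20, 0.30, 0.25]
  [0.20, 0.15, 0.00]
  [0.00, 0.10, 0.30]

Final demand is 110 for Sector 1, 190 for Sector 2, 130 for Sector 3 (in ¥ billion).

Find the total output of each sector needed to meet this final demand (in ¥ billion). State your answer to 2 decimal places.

I − A =
  [   0.80    -0.30    -0.25]
  [  -0.20     0.85     0.00]
  [   0.00    -0.10     0.70]
Cofactors of I−A, C_ij = (−1)^(i+j)·(minor ij) (rows/columns in the sector order above):
  C_11 = (0.85)(0.70) − (0.00)(-0.10) = 0.5950
  C_12 = −[(-0.20)(0.70) − (0.00)(0.00)] = 0.1400
  C_13 = (-0.20)(-0.10) − (0.85)(0.00) = 0.0200
  C_21 = −[(-0.30)(0.70) − (-0.25)(-0.10)] = 0.2350
  C_22 = (0.80)(0.70) − (-0.25)(0.00) = 0.5600
  C_23 = −[(0.80)(-0.10) − (-0.30)(0.00)] = 0.0800
  C_31 = (-0.30)(0.00) − (-0.25)(0.85) = 0.2125
  C_32 = −[(0.80)(0.00) − (-0.25)(-0.20)] = 0.0500
  C_33 = (0.80)(0.85) − (-0.30)(-0.20) = 0.6200
det(I−A) = Σ_j (I−A)_1j·C_1j = (0.80)(0.5950) + (-0.30)(0.1400) + (-0.25)(0.0200) = 0.4290
adj(I−A) = Cᵀ =
  [ 0.5950   0.2350   0.2125]
  [ 0.1400   0.5600   0.0500]
  [ 0.0200   0.0800   0.6200]
(I − A)⁻¹ = adj(I−A) / det(I−A) ≈
  [   1.3869     0.5478     0.4953]
  [   0.3263     1.3054     0.1166]
  [   0.0466     0.1865     1.4452]
x = (I − A)⁻¹ d = adj(I−A)·d / det(I−A), with det(I−A) = 0.4290:
  x_1 = (0.5950·110 + 0.2350·190 + 0.2125·130) / 0.4290 = 137.725 / 0.4290 ≈ 321.04
  x_2 = (0.1400·110 + 0.5600·190 + 0.0500·130) / 0.4290 = 128.30 / 0.4290 ≈ 299.07
  x_3 = (0.0200·110 + 0.0800·190 + 0.6200·130) / 0.4290 = 98.00 / 0.4290 ≈ 228.44

x_1 = 321.04, x_2 = 299.07, x_3 = 228.44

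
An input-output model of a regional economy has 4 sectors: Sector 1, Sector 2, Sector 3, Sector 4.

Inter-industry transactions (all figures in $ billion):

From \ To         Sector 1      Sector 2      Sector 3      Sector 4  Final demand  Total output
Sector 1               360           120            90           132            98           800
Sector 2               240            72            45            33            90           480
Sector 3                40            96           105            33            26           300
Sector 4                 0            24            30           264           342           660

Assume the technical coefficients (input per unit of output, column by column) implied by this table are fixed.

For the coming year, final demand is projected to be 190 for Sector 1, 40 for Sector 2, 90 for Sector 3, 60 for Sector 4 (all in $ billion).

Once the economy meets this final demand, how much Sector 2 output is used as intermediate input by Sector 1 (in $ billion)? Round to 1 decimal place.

Technical coefficients a_ij = z_ij / X_j:
  a_11 = 360/800 = 0.45, a_21 = 240/800 = 0.30, a_31 = 40/800 = 0.05, a_41 = 0/800 = 0.00
  a_12 = 120/480 = 0.25, a_22 = 72/480 = 0.15, a_32 = 96/480 = 0.20, a_42 = 24/480 = 0.05
  a_13 = 90/300 = 0.30, a_23 = 45/300 = 0.15, a_33 = 105/300 = 0.35, a_43 = 30/300 = 0.10
  a_14 = 132/660 = 0.20, a_24 = 33/660 = 0.05, a_34 = 33/660 = 0.05, a_44 = 264/660 = 0.40
I − A =
  [   0.55    -0.25    -0.30    -0.20]
  [  -0.30     0.85    -0.15    -0.05]
  [  -0.05    -0.20     0.65    -0.05]
  [   0.00    -0.05    -0.10     0.60]
Compute the cofactors C_ij = (−1)^(i+j)·(3×3 minor ij) of I−A; the adjugate is their transpose:
adj(I−A) = Cᵀ =
  [ 0.306250   0.143500   0.194500   0.130250]
  [ 0.120250   0.201750   0.112250   0.066250]
  [ 0.062125   0.075375   0.231125   0.046250]
  [ 0.020375   0.029375   0.047875   0.206000]
det(I−A) = Σ_j (I−A)_1j·C_1j = (0.55)(0.306250) + (-0.25)(0.120250) + (-0.30)(0.062125) + (-0.20)(0.020375) = 0.1156625
(I − A)⁻¹ = adj(I−A) / det(I−A) ≈
  [   2.6478     1.2407     1.6816     1.1261]
  [   1.0397     1.7443     0.9705     0.5728]
  [   0.5371     0.6517     1.9983     0.3999]
  [   0.1762     0.2540     0.4139     1.7810]
First solve x = (I − A)⁻¹ d = adj(I−A)·d / det(I−A); in particular x_1 = (0.306250·190 + 0.143500·40 + 0.194500·90 + 0.130250·60) / 0.1156625 = 89.2475 / 0.1156625 ≈ 771.620.
Intermediate flow from 2 to 1: z_21 = a_21 · x_1 = 0.30 × 89.2475 / 0.1156625 = 26.77425 / 0.1156625 ≈ 231.5.

z_21 = 231.5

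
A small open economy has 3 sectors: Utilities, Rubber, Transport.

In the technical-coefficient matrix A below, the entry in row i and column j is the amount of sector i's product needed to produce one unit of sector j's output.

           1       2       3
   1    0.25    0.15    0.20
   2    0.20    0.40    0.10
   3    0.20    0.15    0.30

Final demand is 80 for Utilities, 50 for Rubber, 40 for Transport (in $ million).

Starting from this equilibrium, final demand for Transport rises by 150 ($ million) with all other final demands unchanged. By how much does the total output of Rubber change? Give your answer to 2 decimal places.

I − A =
  [   0.75    -0.15    -0.20]
  [  -0.20     0.60    -0.10]
  [  -0.20    -0.15     0.70]
Cofactors of I−A, C_ij = (−1)^(i+j)·(minor ij) (rows/columns in the sector order above):
  C_11 = (0.60)(0.70) − (-0.10)(-0.15) = 0.4050
  C_12 = −[(-0.20)(0.70) − (-0.10)(-0.20)] = 0.1600
  C_13 = (-0.20)(-0.15) − (0.60)(-0.20) = 0.1500
  C_21 = −[(-0.15)(0.70) − (-0.20)(-0.15)] = 0.1350
  C_22 = (0.75)(0.70) − (-0.20)(-0.20) = 0.4850
  C_23 = −[(0.75)(-0.15) − (-0.15)(-0.20)] = 0.1425
  C_31 = (-0.15)(-0.10) − (-0.20)(0.60) = 0.1350
  C_32 = −[(0.75)(-0.10) − (-0.20)(-0.20)] = 0.1150
  C_33 = (0.75)(0.60) − (-0.15)(-0.20) = 0.4200
det(I−A) = Σ_j (I−A)_1j·C_1j = (0.75)(0.4050) + (-0.15)(0.1600) + (-0.20)(0.1500) = 0.24975
adj(I−A) = Cᵀ =
  [ 0.4050   0.1350   0.1350]
  [ 0.1600   0.4850   0.1150]
  [ 0.1500   0.1425   0.4200]
(I − A)⁻¹ = adj(I−A) / det(I−A) ≈
  [   1.6216     0.5405     0.5405]
  [   0.6406     1.9419     0.4605]
  [   0.6006     0.5706     1.6817]
Δx = (I − A)⁻¹ Δd with Δd having +150 in the Transport component and 0 elsewhere.
So Δx_2 = L_23 · (+150), where L_23 = adj(I−A)_23 / det(I−A) = 0.1150 / 0.24975.
Δx_2 = 0.1150 × (+150) / 0.24975 = 17.25 / 0.24975 ≈ 69.07.

Δx_2 = 69.07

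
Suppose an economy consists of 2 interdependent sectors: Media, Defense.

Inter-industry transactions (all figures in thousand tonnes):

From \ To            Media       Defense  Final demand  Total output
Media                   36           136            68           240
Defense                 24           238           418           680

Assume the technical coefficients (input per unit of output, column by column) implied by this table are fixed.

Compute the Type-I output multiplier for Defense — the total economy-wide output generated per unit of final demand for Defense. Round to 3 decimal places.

m_2 = 1.972

Technical coefficients a_ij = z_ij / X_j:
  a_11 = 36/240 = 0.15, a_21 = 24/240 = 0.10
  a_12 = 136/680 = 0.20, a_22 = 238/680 = 0.35
I − A =
  [   0.85    -0.20]
  [  -0.10     0.65]
det(I−A) = (0.85)(0.65) − (-0.20)(-0.10) = 0.5325
adj(I−A) = [[0.65, 0.20], [0.10, 0.85]]
(I − A)⁻¹ = adj(I−A) / det(I−A) ≈
  [   1.2207     0.3756]
  [   0.1878     1.5962]
The output multiplier for sector j is the column-j sum of the Leontief inverse (I − A)⁻¹ = adj(I−A) / det(I−A).
Column 2 of adj(I−A): (0.20, 0.85); det(I−A) = 0.5325.
m_2 = (0.20 + 0.85) / 0.5325 = 1.05 / 0.5325 ≈ 1.972.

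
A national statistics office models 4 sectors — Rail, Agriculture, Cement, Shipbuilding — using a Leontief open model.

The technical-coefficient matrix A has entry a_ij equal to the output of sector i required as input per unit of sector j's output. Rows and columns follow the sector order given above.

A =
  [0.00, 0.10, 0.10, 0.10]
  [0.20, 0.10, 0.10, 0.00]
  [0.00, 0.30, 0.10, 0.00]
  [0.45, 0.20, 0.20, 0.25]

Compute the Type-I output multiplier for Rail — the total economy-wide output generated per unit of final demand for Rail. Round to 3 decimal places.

I − A =
  [   1.00    -0.10    -0.10    -0.10]
  [  -0.20     0.90    -0.10     0.00]
  [   0.00    -0.30     0.90     0.00]
  [  -0.45    -0.20    -0.20     0.75]
Compute the cofactors C_ij = (−1)^(i+j)·(3×3 minor ij) of I−A; the adjugate is their transpose:
adj(I−A) = Cᵀ =
  [ 0.5850   0.1140   0.0950   0.0780]
  [ 0.1350   0.6345   0.0895   0.0180]
  [ 0.0450   0.2115   0.6155   0.0060]
  [ 0.3990   0.2940   0.2450   0.7560]
det(I−A) = Σ_j (I−A)_1j·C_1j = (1.00)(0.5850) + (-0.10)(0.1350) + (-0.10)(0.0450) + (-0.10)(0.3990) = 0.5271
(I − A)⁻¹ = adj(I−A) / det(I−A) ≈
  [   1.1098     0.2163     0.1802     0.1480]
  [   0.2561     1.2038     0.1698     0.0341]
  [   0.0854     0.4013     1.1677     0.0114]
  [   0.7570     0.5578     0.4648     1.4343]
The output multiplier for sector j is the column-j sum of the Leontief inverse (I − A)⁻¹ = adj(I−A) / det(I−A).
Column 1 of adj(I−A): (0.5850, 0.1350, 0.0450, 0.3990); det(I−A) = 0.5271.
m_1 = (0.5850 + 0.1350 + 0.0450 + 0.3990) / 0.5271 = 1.164 / 0.5271 ≈ 2.208.

m_1 = 2.208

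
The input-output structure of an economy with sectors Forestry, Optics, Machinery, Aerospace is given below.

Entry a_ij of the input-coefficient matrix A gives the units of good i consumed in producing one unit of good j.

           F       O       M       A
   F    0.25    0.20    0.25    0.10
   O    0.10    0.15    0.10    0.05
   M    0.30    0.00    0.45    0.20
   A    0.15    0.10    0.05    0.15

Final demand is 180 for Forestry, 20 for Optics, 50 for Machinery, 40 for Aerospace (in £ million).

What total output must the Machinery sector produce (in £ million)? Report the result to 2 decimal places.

I − A =
  [   0.75    -0.20    -0.25    -0.10]
  [  -0.10     0.85    -0.10    -0.05]
  [  -0.30     0.00     0.55    -0.20]
  [  -0.15    -0.10    -0.05     0.85]
Compute the cofactors C_ij = (−1)^(i+j)·(3×3 minor ij) of I−A; the adjugate is their transpose:
adj(I−A) = Cᵀ =
  [ 0.384125   0.102000   0.202125   0.098750]
  [ 0.079125   0.262125   0.087750   0.045375]
  [ 0.242750   0.075000   0.505875   0.152000]
  [ 0.091375   0.053250   0.075750   0.269875]
det(I−A) = Σ_j (I−A)_1j·C_1j = (0.75)(0.384125) + (-0.20)(0.079125) + (-0.25)(0.242750) + (-0.10)(0.091375) = 0.20244375
(I − A)⁻¹ = adj(I−A) / det(I−A) ≈
  [   1.8974     0.5038     0.9984     0.4878]
  [   0.3908     1.2948     0.4335     0.2241]
  [   1.1991     0.3705     2.4988     0.7508]
  [   0.4514     0.2630     0.3742     1.3331]
x = (I − A)⁻¹ d = adj(I−A)·d / det(I−A), with det(I−A) = 0.20244375:
  x_F = (0.384125·180 + 0.102000·20 + 0.202125·50 + 0.098750·40) / 0.20244375 = 85.23875 / 0.20244375 ≈ 421.05
  x_O = (0.079125·180 + 0.262125·20 + 0.087750·50 + 0.045375·40) / 0.20244375 = 25.6875 / 0.20244375 ≈ 126.89
  x_M = (0.242750·180 + 0.075000·20 + 0.505875·50 + 0.152000·40) / 0.20244375 = 76.56875 / 0.20244375 ≈ 378.22
  x_A = (0.091375·180 + 0.053250·20 + 0.075750·50 + 0.269875·40) / 0.20244375 = 32.095 / 0.20244375 ≈ 158.54

x_M = 378.22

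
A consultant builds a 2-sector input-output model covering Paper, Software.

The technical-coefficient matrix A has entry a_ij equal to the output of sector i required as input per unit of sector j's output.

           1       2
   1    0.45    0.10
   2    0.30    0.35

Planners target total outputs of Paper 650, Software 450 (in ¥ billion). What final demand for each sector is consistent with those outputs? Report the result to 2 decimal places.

d_1 = 312.50, d_2 = 97.50

I − A =
  [   0.55    -0.10]
  [  -0.30     0.65]
d = (I − A) x:
  d_1 = (+0.55)·650 + (-0.10)·450 = 312.50
  d_2 = (-0.30)·650 + (+0.65)·450 = 97.50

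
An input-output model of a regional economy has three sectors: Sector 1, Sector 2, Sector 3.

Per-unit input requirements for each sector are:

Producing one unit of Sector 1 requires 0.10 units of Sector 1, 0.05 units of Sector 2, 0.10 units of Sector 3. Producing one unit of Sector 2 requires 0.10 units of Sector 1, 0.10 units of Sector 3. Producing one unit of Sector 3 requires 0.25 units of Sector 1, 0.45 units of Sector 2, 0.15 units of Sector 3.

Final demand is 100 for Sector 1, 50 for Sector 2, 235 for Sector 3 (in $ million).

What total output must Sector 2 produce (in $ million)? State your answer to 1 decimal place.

x_2 = 208.6

I − A =
  [   0.90    -0.10    -0.25]
  [  -0.05     1.00    -0.45]
  [  -0.10    -0.10     0.85]
Cofactors of I−A, C_ij = (−1)^(i+j)·(minor ij) (rows/columns in the sector order above):
  C_11 = (1.00)(0.85) − (-0.45)(-0.10) = 0.8050
  C_12 = −[(-0.05)(0.85) − (-0.45)(-0.10)] = 0.0875
  C_13 = (-0.05)(-0.10) − (1.00)(-0.10) = 0.1050
  C_21 = −[(-0.10)(0.85) − (-0.25)(-0.10)] = 0.1100
  C_22 = (0.90)(0.85) − (-0.25)(-0.10) = 0.7400
  C_23 = −[(0.90)(-0.10) − (-0.10)(-0.10)] = 0.1000
  C_31 = (-0.10)(-0.45) − (-0.25)(1.00) = 0.2950
  C_32 = −[(0.90)(-0.45) − (-0.25)(-0.05)] = 0.4175
  C_33 = (0.90)(1.00) − (-0.10)(-0.05) = 0.8950
det(I−A) = Σ_j (I−A)_1j·C_1j = (0.90)(0.8050) + (-0.10)(0.0875) + (-0.25)(0.1050) = 0.6895
adj(I−A) = Cᵀ =
  [ 0.8050   0.1100   0.2950]
  [ 0.0875   0.7400   0.4175]
  [ 0.1050   0.1000   0.8950]
(I − A)⁻¹ = adj(I−A) / det(I−A) ≈
  [   1.1675     0.1595     0.4278]
  [   0.1269     1.0732     0.6055]
  [   0.1523     0.1450     1.2980]
x = (I − A)⁻¹ d = adj(I−A)·d / det(I−A), with det(I−A) = 0.6895:
  x_1 = (0.8050·100 + 0.1100·50 + 0.2950·235) / 0.6895 = 155.325 / 0.6895 ≈ 225.3
  x_2 = (0.0875·100 + 0.7400·50 + 0.4175·235) / 0.6895 = 143.8625 / 0.6895 ≈ 208.6
  x_3 = (0.1050·100 + 0.1000·50 + 0.8950·235) / 0.6895 = 225.825 / 0.6895 ≈ 327.5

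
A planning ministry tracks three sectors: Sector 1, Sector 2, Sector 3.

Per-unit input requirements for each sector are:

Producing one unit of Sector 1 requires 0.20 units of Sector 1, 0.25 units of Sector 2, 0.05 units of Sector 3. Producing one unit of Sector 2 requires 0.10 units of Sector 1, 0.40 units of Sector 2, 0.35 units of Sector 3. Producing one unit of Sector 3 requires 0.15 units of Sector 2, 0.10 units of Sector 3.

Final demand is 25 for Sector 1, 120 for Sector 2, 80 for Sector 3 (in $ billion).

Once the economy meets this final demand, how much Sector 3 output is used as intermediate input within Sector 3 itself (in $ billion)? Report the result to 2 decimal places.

I − A =
  [   0.80    -0.10     0.00]
  [  -0.25     0.60    -0.15]
  [  -0.05    -0.35     0.90]
Cofactors of I−A, C_ij = (−1)^(i+j)·(minor ij) (rows/columns in the sector order above):
  C_11 = (0.60)(0.90) − (-0.15)(-0.35) = 0.4875
  C_12 = −[(-0.25)(0.90) − (-0.15)(-0.05)] = 0.2325
  C_13 = (-0.25)(-0.35) − (0.60)(-0.05) = 0.1175
  C_21 = −[(-0.10)(0.90) − (0.00)(-0.35)] = 0.0900
  C_22 = (0.80)(0.90) − (0.00)(-0.05) = 0.7200
  C_23 = −[(0.80)(-0.35) − (-0.10)(-0.05)] = 0.2850
  C_31 = (-0.10)(-0.15) − (0.00)(0.60) = 0.0150
  C_32 = −[(0.80)(-0.15) − (0.00)(-0.25)] = 0.1200
  C_33 = (0.80)(0.60) − (-0.10)(-0.25) = 0.4550
det(I−A) = Σ_j (I−A)_1j·C_1j = (0.80)(0.4875) + (-0.10)(0.2325) + (0.00)(0.1175) = 0.36675
adj(I−A) = Cᵀ =
  [ 0.4875   0.0900   0.0150]
  [ 0.2325   0.7200   0.1200]
  [ 0.1175   0.2850   0.4550]
(I − A)⁻¹ = adj(I−A) / det(I−A) ≈
  [   1.3292     0.2454     0.0409]
  [   0.6339     1.9632     0.3272]
  [   0.3204     0.7771     1.2406]
First solve x = (I − A)⁻¹ d = adj(I−A)·d / det(I−A); in particular x_3 = (0.1175·25 + 0.2850·120 + 0.4550·80) / 0.36675 = 73.5375 / 0.36675 ≈ 200.5112.
Intermediate flow from 3 to 3: z_33 = a_33 · x_3 = 0.10 × 73.5375 / 0.36675 = 7.35375 / 0.36675 ≈ 20.05.

z_33 = 20.05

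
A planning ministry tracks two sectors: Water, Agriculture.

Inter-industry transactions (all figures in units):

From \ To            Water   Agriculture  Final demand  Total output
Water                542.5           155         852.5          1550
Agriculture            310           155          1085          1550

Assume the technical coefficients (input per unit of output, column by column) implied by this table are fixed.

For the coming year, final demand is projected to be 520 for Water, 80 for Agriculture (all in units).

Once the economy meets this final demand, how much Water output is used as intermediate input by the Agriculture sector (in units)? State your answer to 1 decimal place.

z_12 = 27.6

Technical coefficients a_ij = z_ij / X_j:
  a_11 = 542.5/1550 = 0.35, a_21 = 310/1550 = 0.20
  a_12 = 155/1550 = 0.10, a_22 = 155/1550 = 0.10
I − A =
  [   0.65    -0.10]
  [  -0.20     0.90]
det(I−A) = (0.65)(0.90) − (-0.10)(-0.20) = 0.5650
adj(I−A) = [[0.90, 0.10], [0.20, 0.65]]
(I − A)⁻¹ = adj(I−A) / det(I−A) ≈
  [   1.5929     0.1770]
  [   0.3540     1.1504]
First solve x = (I − A)⁻¹ d = adj(I−A)·d / det(I−A); in particular x_2 = (0.20·520 + 0.65·80) / 0.5650 = 156.00 / 0.5650 ≈ 276.106.
Intermediate flow from 1 to 2: z_12 = a_12 · x_2 = 0.10 × 156.00 / 0.5650 = 15.60 / 0.5650 ≈ 27.6.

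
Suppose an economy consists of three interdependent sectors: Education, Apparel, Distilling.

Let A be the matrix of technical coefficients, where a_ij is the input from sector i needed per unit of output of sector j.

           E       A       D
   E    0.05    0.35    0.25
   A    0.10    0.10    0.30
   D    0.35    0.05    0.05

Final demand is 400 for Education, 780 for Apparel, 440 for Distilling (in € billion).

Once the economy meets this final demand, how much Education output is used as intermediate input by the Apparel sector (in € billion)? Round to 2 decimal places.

z_EA = 460.24

I − A =
  [   0.95    -0.35    -0.25]
  [  -0.10     0.90    -0.30]
  [  -0.35    -0.05     0.95]
Cofactors of I−A, C_ij = (−1)^(i+j)·(minor ij) (rows/columns in the sector order above):
  C_11 = (0.90)(0.95) − (-0.30)(-0.05) = 0.8400
  C_12 = −[(-0.10)(0.95) − (-0.30)(-0.35)] = 0.2000
  C_13 = (-0.10)(-0.05) − (0.90)(-0.35) = 0.3200
  C_21 = −[(-0.35)(0.95) − (-0.25)(-0.05)] = 0.3450
  C_22 = (0.95)(0.95) − (-0.25)(-0.35) = 0.8150
  C_23 = −[(0.95)(-0.05) − (-0.35)(-0.35)] = 0.1700
  C_31 = (-0.35)(-0.30) − (-0.25)(0.90) = 0.3300
  C_32 = −[(0.95)(-0.30) − (-0.25)(-0.10)] = 0.3100
  C_33 = (0.95)(0.90) − (-0.35)(-0.10) = 0.8200
det(I−A) = Σ_j (I−A)_1j·C_1j = (0.95)(0.8400) + (-0.35)(0.2000) + (-0.25)(0.3200) = 0.6480
adj(I−A) = Cᵀ =
  [ 0.8400   0.3450   0.3300]
  [ 0.2000   0.8150   0.3100]
  [ 0.3200   0.1700   0.8200]
(I − A)⁻¹ = adj(I−A) / det(I−A) ≈
  [   1.2963     0.5324     0.5093]
  [   0.3086     1.2577     0.4784]
  [   0.4938     0.2623     1.2654]
First solve x = (I − A)⁻¹ d = adj(I−A)·d / det(I−A); in particular x_A = (0.2000·400 + 0.8150·780 + 0.3100·440) / 0.6480 = 852.10 / 0.6480 ≈ 1314.9691.
Intermediate flow from E to A: z_EA = a_EA · x_A = 0.35 × 852.10 / 0.6480 = 298.235 / 0.6480 ≈ 460.24.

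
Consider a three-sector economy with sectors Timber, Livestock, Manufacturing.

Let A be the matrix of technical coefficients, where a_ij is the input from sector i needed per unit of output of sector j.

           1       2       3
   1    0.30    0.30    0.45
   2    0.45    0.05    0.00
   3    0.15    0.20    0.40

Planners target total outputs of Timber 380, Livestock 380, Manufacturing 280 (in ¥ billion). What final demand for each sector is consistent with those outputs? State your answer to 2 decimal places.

d_1 = 26.00, d_2 = 190.00, d_3 = 35.00

I − A =
  [   0.70    -0.30    -0.45]
  [  -0.45     0.95     0.00]
  [  -0.15    -0.20     0.60]
d = (I − A) x:
  d_1 = (+0.70)·380 + (-0.30)·380 + (-0.45)·280 = 26.00
  d_2 = (-0.45)·380 + (+0.95)·380 + (+0.00)·280 = 190.00
  d_3 = (-0.15)·380 + (-0.20)·380 + (+0.60)·280 = 35.00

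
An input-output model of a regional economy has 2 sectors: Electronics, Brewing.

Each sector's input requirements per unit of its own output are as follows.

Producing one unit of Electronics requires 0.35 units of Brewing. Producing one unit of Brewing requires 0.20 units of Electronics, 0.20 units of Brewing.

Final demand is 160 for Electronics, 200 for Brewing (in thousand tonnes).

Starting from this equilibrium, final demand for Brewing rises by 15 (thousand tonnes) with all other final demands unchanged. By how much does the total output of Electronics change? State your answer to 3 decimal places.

I − A =
  [   1.00    -0.20]
  [  -0.35     0.80]
det(I−A) = (1.00)(0.80) − (-0.20)(-0.35) = 0.7300
adj(I−A) = [[0.80, 0.20], [0.35, 1.00]]
(I − A)⁻¹ = adj(I−A) / det(I−A) ≈
  [   1.0959     0.2740]
  [   0.4795     1.3699]
Δx = (I − A)⁻¹ Δd with Δd having +15 in the Brewing component and 0 elsewhere.
So Δx_1 = L_12 · (+15), where L_12 = adj(I−A)_12 / det(I−A) = 0.20 / 0.7300.
Δx_1 = 0.20 × (+15) / 0.7300 = 3.00 / 0.7300 ≈ 4.110.

Δx_1 = 4.110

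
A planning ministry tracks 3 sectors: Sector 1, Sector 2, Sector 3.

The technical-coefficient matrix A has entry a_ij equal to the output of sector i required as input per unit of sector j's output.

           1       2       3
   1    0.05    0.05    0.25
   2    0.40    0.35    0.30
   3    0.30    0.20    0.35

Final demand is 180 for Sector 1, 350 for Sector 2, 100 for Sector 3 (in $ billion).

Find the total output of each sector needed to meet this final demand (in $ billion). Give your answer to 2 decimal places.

x_1 = 433.41, x_2 = 1128.81, x_3 = 701.21

I − A =
  [   0.95    -0.05    -0.25]
  [  -0.40     0.65    -0.30]
  [  -0.30    -0.20     0.65]
Cofactors of I−A, C_ij = (−1)^(i+j)·(minor ij) (rows/columns in the sector order above):
  C_11 = (0.65)(0.65) − (-0.30)(-0.20) = 0.3625
  C_12 = −[(-0.40)(0.65) − (-0.30)(-0.30)] = 0.3500
  C_13 = (-0.40)(-0.20) − (0.65)(-0.30) = 0.2750
  C_21 = −[(-0.05)(0.65) − (-0.25)(-0.20)] = 0.0825
  C_22 = (0.95)(0.65) − (-0.25)(-0.30) = 0.5425
  C_23 = −[(0.95)(-0.20) − (-0.05)(-0.30)] = 0.2050
  C_31 = (-0.05)(-0.30) − (-0.25)(0.65) = 0.1775
  C_32 = −[(0.95)(-0.30) − (-0.25)(-0.40)] = 0.3850
  C_33 = (0.95)(0.65) − (-0.05)(-0.40) = 0.5975
det(I−A) = Σ_j (I−A)_1j·C_1j = (0.95)(0.3625) + (-0.05)(0.3500) + (-0.25)(0.2750) = 0.258125
adj(I−A) = Cᵀ =
  [ 0.3625   0.0825   0.1775]
  [ 0.3500   0.5425   0.3850]
  [ 0.2750   0.2050   0.5975]
(I − A)⁻¹ = adj(I−A) / det(I−A) ≈
  [   1.4044     0.3196     0.6877]
  [   1.3559     2.1017     1.4915]
  [   1.0654     0.7942     2.3148]
x = (I − A)⁻¹ d = adj(I−A)·d / det(I−A), with det(I−A) = 0.258125:
  x_1 = (0.3625·180 + 0.0825·350 + 0.1775·100) / 0.258125 = 111.875 / 0.258125 ≈ 433.41
  x_2 = (0.3500·180 + 0.5425·350 + 0.3850·100) / 0.258125 = 291.375 / 0.258125 ≈ 1128.81
  x_3 = (0.2750·180 + 0.2050·350 + 0.5975·100) / 0.258125 = 181.00 / 0.258125 ≈ 701.21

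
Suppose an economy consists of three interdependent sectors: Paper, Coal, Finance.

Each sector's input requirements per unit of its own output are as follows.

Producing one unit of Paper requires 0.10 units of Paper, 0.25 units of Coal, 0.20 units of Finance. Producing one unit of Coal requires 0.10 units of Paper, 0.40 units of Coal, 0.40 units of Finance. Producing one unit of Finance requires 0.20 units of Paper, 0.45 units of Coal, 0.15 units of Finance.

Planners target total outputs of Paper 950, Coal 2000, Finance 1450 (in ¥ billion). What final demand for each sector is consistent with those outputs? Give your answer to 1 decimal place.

d_P = 365.0, d_C = 310.0, d_F = 242.5

I − A =
  [   0.90    -0.10    -0.20]
  [  -0.25     0.60    -0.45]
  [  -0.20    -0.40     0.85]
d = (I − A) x:
  d_P = (+0.90)·950 + (-0.10)·2000 + (-0.20)·1450 = 365.0
  d_C = (-0.25)·950 + (+0.60)·2000 + (-0.45)·1450 = 310.0
  d_F = (-0.20)·950 + (-0.40)·2000 + (+0.85)·1450 = 242.5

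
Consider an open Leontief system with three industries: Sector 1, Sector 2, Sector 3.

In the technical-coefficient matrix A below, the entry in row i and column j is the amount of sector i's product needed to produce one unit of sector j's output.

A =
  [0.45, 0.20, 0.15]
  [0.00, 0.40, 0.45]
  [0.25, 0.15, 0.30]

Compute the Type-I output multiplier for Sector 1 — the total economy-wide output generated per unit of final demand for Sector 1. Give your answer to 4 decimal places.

m_1 = 4.1310

I − A =
  [   0.55    -0.20    -0.15]
  [   0.00     0.60    -0.45]
  [  -0.25    -0.15     0.70]
Cofactors of I−A, C_ij = (−1)^(i+j)·(minor ij) (rows/columns in the sector order above):
  C_11 = (0.60)(0.70) − (-0.45)(-0.15) = 0.3525
  C_12 = −[(0.00)(0.70) − (-0.45)(-0.25)] = 0.1125
  C_13 = (0.00)(-0.15) − (0.60)(-0.25) = 0.1500
  C_21 = −[(-0.20)(0.70) − (-0.15)(-0.15)] = 0.1625
  C_22 = (0.55)(0.70) − (-0.15)(-0.25) = 0.3475
  C_23 = −[(0.55)(-0.15) − (-0.20)(-0.25)] = 0.1325
  C_31 = (-0.20)(-0.45) − (-0.15)(0.60) = 0.1800
  C_32 = −[(0.55)(-0.45) − (-0.15)(0.00)] = 0.2475
  C_33 = (0.55)(0.60) − (-0.20)(0.00) = 0.3300
det(I−A) = Σ_j (I−A)_1j·C_1j = (0.55)(0.3525) + (-0.20)(0.1125) + (-0.15)(0.1500) = 0.148875
adj(I−A) = Cᵀ =
  [ 0.3525   0.1625   0.1800]
  [ 0.1125   0.3475   0.2475]
  [ 0.1500   0.1325   0.3300]
(I − A)⁻¹ = adj(I−A) / det(I−A) ≈
  [   2.36776     1.09152     1.20907]
  [   0.75567     2.33417     1.66247]
  [   1.00756     0.89001     2.21662]
The output multiplier for sector j is the column-j sum of the Leontief inverse (I − A)⁻¹ = adj(I−A) / det(I−A).
Column 1 of adj(I−A): (0.3525, 0.1125, 0.1500); det(I−A) = 0.148875.
m_1 = (0.3525 + 0.1125 + 0.1500) / 0.148875 = 0.615 / 0.148875 ≈ 4.1310.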